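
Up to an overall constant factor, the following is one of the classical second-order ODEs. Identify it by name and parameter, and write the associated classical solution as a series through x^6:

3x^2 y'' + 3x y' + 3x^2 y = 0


All three coefficients share the factor 3; dividing through by 3 gives  x^2 y'' + x y' + x^2 y = 0.
This matches the Bessel equation x^2 y'' + x y' + (x^2 - nu^2) y = 0 with nu^2 = 0, so nu = 0; the solution bounded at x = 0 is J_0(x).
Frobenius at x = 0: indicial roots ±nu; for r = nu the recurrence k(k + 2nu) c_k = -c_{k-2} gives the standard series J_nu(x) = sum_{k>=0} (-1)^k / (k! (k+nu)!) (x/2)^(2k+nu). Evaluate the first 4 terms:
  k = 0: (-1)^0 / (0! * 0! * 2^0) x^0 = 1/(1*1*1) x^0 = (1) x^0
  k = 1: (-1)^1 / (1! * 1! * 2^2) x^2 = -1/(1*1*4) x^2 = (-1/4) x^2
  k = 2: (-1)^2 / (2! * 2! * 2^4) x^4 = 1/(2*2*16) x^4 = (1/64) x^4
  k = 3: (-1)^3 / (3! * 3! * 2^6) x^6 = -1/(6*6*64) x^6 = (-1/2304) x^6
Hence J_0(x) = -x^6/2304 + x^4/64 - x^2/4 + 1 + ....

J_0(x); series = -x^6/2304 + x^4/64 - x^2/4 + 1


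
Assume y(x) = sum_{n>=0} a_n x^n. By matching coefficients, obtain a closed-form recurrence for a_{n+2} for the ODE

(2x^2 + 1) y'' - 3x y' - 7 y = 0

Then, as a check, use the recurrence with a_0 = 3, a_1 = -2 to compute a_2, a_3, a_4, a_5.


Substitute y = sum_n a_n x^n.
(1 + 2 x^2) y'' contributes (n+2)(n+1) a_{n+2} + 2 n(n-1) a_n at x^n.
-3 x y'(x) contributes -3 n a_n at x^n.
-7 y(x) contributes -7 a_n at x^n.
Matching x^n: (n+2)(n+1) a_{n+2} + (2 n(n-1) - 3 n - 7) a_n = 0.
Thus a_{n+2} = (-2 n(n-1) + 3 n + 7) / ((n+1)(n+2)) * a_n.

Check with a_0 = 3, a_1 = -2 (apply the recurrence for n = 0, 1, 2, 3): a_0 = 3, a_1 = -2, a_2 = 21/2, a_3 = -10/3, a_4 = 63/8, a_5 = -2/3.

a_(n+2) = (-2 n(n-1) + 3 n + 7) / ((n+1)(n+2)) * a_n; check: a_0 = 3, a_1 = -2, a_2 = 21/2, a_3 = -10/3, a_4 = 63/8, a_5 = -2/3


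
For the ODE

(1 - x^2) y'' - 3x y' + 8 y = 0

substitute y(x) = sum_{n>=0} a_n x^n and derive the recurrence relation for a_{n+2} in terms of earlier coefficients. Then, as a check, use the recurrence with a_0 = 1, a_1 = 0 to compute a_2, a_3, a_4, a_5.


Substitute y = sum_n a_n x^n.
(1 - 1 x^2) y'' contributes (n+2)(n+1) a_{n+2} - n(n-1) a_n at x^n.
-3 x y'(x) contributes -3 n a_n at x^n.
8 y(x) contributes 8 a_n at x^n.
Matching x^n: (n+2)(n+1) a_{n+2} + (-n(n-1) - 3 n + 8) a_n = 0.
Thus a_{n+2} = (n(n-1) + 3 n - 8) / ((n+1)(n+2)) * a_n.

Check with a_0 = 1, a_1 = 0 (apply the recurrence for n = 0, 1, 2, 3): a_0 = 1, a_1 = 0, a_2 = -4, a_3 = 0, a_4 = 0, a_5 = 0.

a_(n+2) = (n(n-1) + 3 n - 8) / ((n+1)(n+2)) * a_n; check: a_0 = 1, a_1 = 0, a_2 = -4, a_3 = 0, a_4 = 0, a_5 = 0


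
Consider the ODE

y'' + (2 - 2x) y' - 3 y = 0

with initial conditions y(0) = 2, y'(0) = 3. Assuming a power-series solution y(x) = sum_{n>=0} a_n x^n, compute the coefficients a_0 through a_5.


Ansatz: y(x) = sum_{n>=0} a_n x^n, so y'(x) = sum_{n>=1} n a_n x^(n-1) and y''(x) = sum_{n>=2} n(n-1) a_n x^(n-2).
Substitute into P(x) y'' + Q(x) y' + R(x) y = 0 with P(x) = 1, Q(x) = 2 - 2x, R(x) = -3, and match powers of x.
Initial conditions: a_0 = 2, a_1 = 3.
Setting the coefficient of each power of x to zero and solving order by order (substituting the coefficients already found):
  x^0: 2 a_2 + 2 a_1 - 3 a_0 = 0  ->  2 a_2 = -2 a_1 + 3 a_0 = 0  ->  a_2 = 0
  x^1: 6 a_3 + 4 a_2 - 5 a_1 = 0  ->  6 a_3 = -4 a_2 + 5 a_1 = 15  ->  a_3 = 5/2
  x^2: 12 a_4 + 6 a_3 - 7 a_2 = 0  ->  12 a_4 = -6 a_3 + 7 a_2 = -15  ->  a_4 = -5/4
  x^3: 20 a_5 + 8 a_4 - 9 a_3 = 0  ->  20 a_5 = -8 a_4 + 9 a_3 = 65/2  ->  a_5 = 13/8
Truncated series: y(x) = 2 + 3 x + (5/2) x^3 - (5/4) x^4 + (13/8) x^5 + O(x^6).

a_0 = 2; a_1 = 3; a_2 = 0; a_3 = 5/2; a_4 = -5/4; a_5 = 13/8


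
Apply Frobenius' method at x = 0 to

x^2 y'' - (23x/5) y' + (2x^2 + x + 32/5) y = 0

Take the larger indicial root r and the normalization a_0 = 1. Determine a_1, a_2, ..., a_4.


Write in Frobenius form y'' + (p(x)/x) y' + (q(x)/x^2) y = 0:
  p(x) = -23/5,  q(x) = 2x^2 + x + 32/5.
Indicial equation: r(r-1) + (-23/5) r + (32/5) = 0 -> roots r_1 = 4, r_2 = 8/5.
Take r = r_1 = 4. Let y(x) = x^r sum_{n>=0} a_n x^n with a_0 = 1.
Substitute y = x^r sum a_n x^n and match x^{r+n}. The recurrence is
  D(n) a_n + 1 a_{n-1} + 2 a_{n-2} = 0,  where D(n) = (r+n)(r+n-1) + (-23/5)(r+n) + (32/5).
  a_n = [-1 a_{n-1} - 2 a_{n-2}] / D(n).
Since the indicial polynomial factors as (r - r_1)(r - r_2), D(n) = (r_1 + n - r_1)(r_1 + n - r_2) = n(n + 12/5).
Evaluating step by step (a_0 = 1):
  n = 1: D(1) = 1(1 + 12/5) = 17/5; numerator = -1(1) = -1; a_1 = (-1)/(17/5) = -5/17
  n = 2: D(2) = 2(2 + 12/5) = 44/5; numerator = -1(-5/17) - 2(1) = -29/17; a_2 = (-29/17)/(44/5) = -145/748
  n = 3: D(3) = 3(3 + 12/5) = 81/5; numerator = -1(-145/748) - 2(-5/17) = 585/748; a_3 = (585/748)/(81/5) = 325/6732
  n = 4: D(4) = 4(4 + 12/5) = 128/5; numerator = -1(325/6732) - 2(-145/748) = 2285/6732; a_4 = (2285/6732)/(128/5) = 11425/861696

r = 4; a_0 = 1; a_1 = -5/17; a_2 = -145/748; a_3 = 325/6732; a_4 = 11425/861696


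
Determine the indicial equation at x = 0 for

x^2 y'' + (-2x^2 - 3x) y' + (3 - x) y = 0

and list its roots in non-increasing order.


Divide by x^2 to reach normal form y'' + P_1(x) y' + P_2(x) y = 0 with P_1(x) = -2 - 3/x and P_2(x) = -1/x + 3/x^2.
x = 0 is a singular point because the y'-coefficient -2 - 3/x has a pole at x = 0 and the y-coefficient -1/x + 3/x^2 has a pole at x = 0.
It is a regular singular point because x P_1(x) = p(x) = -2x - 3 and x^2 P_2(x) = q(x) = 3 - x are polynomials, hence analytic at x = 0.
p(0) = -3,  q(0) = 3.
Indicial equation: r(r-1) + p(0) r + q(0) = 0, i.e. r^2 + (p(0) - 1) r + q(0) = 0, i.e. r^2 - 4 r + 3 = 0.
Discriminant: (-4)^2 - 4(3) = 4, so r = (4 ± 2)/2.
Solving: r_1 = 3, r_2 = 1.

indicial: r^2 - 4 r + 3 = 0; roots r_1 = 3, r_2 = 1


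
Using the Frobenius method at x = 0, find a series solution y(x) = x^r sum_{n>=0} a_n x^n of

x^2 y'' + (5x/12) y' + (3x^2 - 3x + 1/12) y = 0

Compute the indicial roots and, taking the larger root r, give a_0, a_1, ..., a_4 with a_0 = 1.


Write in Frobenius form y'' + (p(x)/x) y' + (q(x)/x^2) y = 0:
  p(x) = 5/12,  q(x) = 3x^2 - 3x + 1/12.
Indicial equation: r(r-1) + (5/12) r + (1/12) = 0 -> roots r_1 = 1/3, r_2 = 1/4.
Take r = r_1 = 1/3. Let y(x) = x^r sum_{n>=0} a_n x^n with a_0 = 1.
Substitute y = x^r sum a_n x^n and match x^{r+n}. The recurrence is
  D(n) a_n - 3 a_{n-1} + 3 a_{n-2} = 0,  where D(n) = (r+n)(r+n-1) + (5/12)(r+n) + (1/12).
  a_n = [3 a_{n-1} - 3 a_{n-2}] / D(n).
Since the indicial polynomial factors as (r - r_1)(r - r_2), D(n) = (r_1 + n - r_1)(r_1 + n - r_2) = n(n + 1/12).
Evaluating step by step (a_0 = 1):
  n = 1: D(1) = 1(1 + 1/12) = 13/12; numerator = 3(1) = 3; a_1 = (3)/(13/12) = 36/13
  n = 2: D(2) = 2(2 + 1/12) = 25/6; numerator = 3(36/13) - 3(1) = 69/13; a_2 = (69/13)/(25/6) = 414/325
  n = 3: D(3) = 3(3 + 1/12) = 37/4; numerator = 3(414/325) - 3(36/13) = -1458/325; a_3 = (-1458/325)/(37/4) = -5832/12025
  n = 4: D(4) = 4(4 + 1/12) = 49/3; numerator = 3(-5832/12025) - 3(414/325) = -2538/481; a_4 = (-2538/481)/(49/3) = -7614/23569

r = 1/3; a_0 = 1; a_1 = 36/13; a_2 = 414/325; a_3 = -5832/12025; a_4 = -7614/23569


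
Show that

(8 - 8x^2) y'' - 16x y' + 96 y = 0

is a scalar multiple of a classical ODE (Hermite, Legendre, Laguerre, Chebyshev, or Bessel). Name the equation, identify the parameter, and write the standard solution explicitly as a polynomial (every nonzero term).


All three coefficients share the factor 8; dividing through by 8 gives  (1 - x^2) y'' - 2x y' + 12 y = 0.
This matches the Legendre equation (1 - x^2) y'' - 2x y' + n(n+1) y = 0 (note the -2x y' term) with n(n+1) = 12, so n = 3; the polynomial solution is P_3(x).
With y = sum_k a_k x^k, matching x^k gives (k+2)(k+1) a_{k+2} = [k(k+1) - n(n+1)] a_k = (k - 3)(k + 4) a_k. The right side vanishes at k = 3, so the series with the parity of 3 terminates at degree 3.
Standard normalization (P_n(1) = 1): leading coefficient (2n)!/(2^n (n!)^2) = 720/(8*36) = 5/2, so a_3 = 5/2. Work downward with a_k = (k+1)(k+2) a_{k+2} / ((k - 3)(k + 4)):
  a_1 = (2)(3)(5/2) / ((1 - 3)(1 + 4)) = 15/(-10) = -3/2
Hence P_3(x) = 5 x^3/2 - 3 x/2.

P_3(x); series = 5 x^3/2 - 3 x/2


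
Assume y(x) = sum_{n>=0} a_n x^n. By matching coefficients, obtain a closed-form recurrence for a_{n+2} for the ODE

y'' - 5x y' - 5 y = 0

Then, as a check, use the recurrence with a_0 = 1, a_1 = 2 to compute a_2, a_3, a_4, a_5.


Substitute y = sum_n a_n x^n.
y''(x) has coefficient (n+2)(n+1) a_{n+2} at x^n;
-5 x y'(x) has coefficient -5 n a_n at x^n (shift);
-5 y(x) has coefficient -5 a_n at x^n.
Matching x^n: (n+2)(n+1) a_{n+2} + (-5n - 5) a_n = 0.
Thus a_{n+2} = (5n + 5) / ((n+1)(n+2)) * a_n.

Check with a_0 = 1, a_1 = 2 (apply the recurrence for n = 0, 1, 2, 3): a_0 = 1, a_1 = 2, a_2 = 5/2, a_3 = 10/3, a_4 = 25/8, a_5 = 10/3.

a_(n+2) = (5n + 5) / ((n+1)(n+2)) * a_n; check: a_0 = 1, a_1 = 2, a_2 = 5/2, a_3 = 10/3, a_4 = 25/8, a_5 = 10/3


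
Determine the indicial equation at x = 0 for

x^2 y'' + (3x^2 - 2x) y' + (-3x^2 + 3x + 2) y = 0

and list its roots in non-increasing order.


Divide by x^2 to reach normal form y'' + P_1(x) y' + P_2(x) y = 0 with P_1(x) = 3 - 2/x and P_2(x) = -3 + 3/x + 2/x^2.
x = 0 is a singular point because the y'-coefficient 3 - 2/x has a pole at x = 0 and the y-coefficient -3 + 3/x + 2/x^2 has a pole at x = 0.
It is a regular singular point because x P_1(x) = p(x) = 3x - 2 and x^2 P_2(x) = q(x) = -3x^2 + 3x + 2 are polynomials, hence analytic at x = 0.
p(0) = -2,  q(0) = 2.
Indicial equation: r(r-1) + p(0) r + q(0) = 0, i.e. r^2 + (p(0) - 1) r + q(0) = 0, i.e. r^2 - 3 r + 2 = 0.
Discriminant: (-3)^2 - 4(2) = 1, so r = (3 ± 1)/2.
Solving: r_1 = 2, r_2 = 1.

indicial: r^2 - 3 r + 2 = 0; roots r_1 = 2, r_2 = 1


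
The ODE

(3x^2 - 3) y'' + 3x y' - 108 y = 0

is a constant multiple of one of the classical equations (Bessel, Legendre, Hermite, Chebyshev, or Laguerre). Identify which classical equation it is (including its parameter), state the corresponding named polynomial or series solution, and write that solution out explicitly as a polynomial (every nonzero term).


All three coefficients share the factor -3; dividing through by -3 gives  (1 - x^2) y'' - x y' + 36 y = 0.
This matches the Chebyshev equation (1 - x^2) y'' - x y' + n^2 y = 0 (note the -x y' term, not -2x y') with n^2 = 36, so n = 6; the polynomial solution is T_6(x).
With y = sum_k a_k x^k, matching x^k gives (k+2)(k+1) a_{k+2} = (k^2 - n^2) a_k = (k - 6)(k + 6) a_k. The right side vanishes at k = 6, so the series with the parity of 6 terminates at degree 6.
Standard normalization: leading coefficient of T_n is 2^(n-1), so a_6 = 2^5 = 32. Work downward with a_k = (k+1)(k+2) a_{k+2} / ((k - 6)(k + 6)):
  a_4 = (5)(6)(32) / ((4 - 6)(4 + 6)) = 960/(-20) = -48
  a_2 = (3)(4)(-48) / ((2 - 6)(2 + 6)) = -576/(-32) = 18
  a_0 = (1)(2)(18) / ((0 - 6)(0 + 6)) = 36/(-36) = -1
Hence T_6(x) = 32 x^6 - 48 x^4 + 18 x^2 - 1.

T_6(x); series = 32 x^6 - 48 x^4 + 18 x^2 - 1


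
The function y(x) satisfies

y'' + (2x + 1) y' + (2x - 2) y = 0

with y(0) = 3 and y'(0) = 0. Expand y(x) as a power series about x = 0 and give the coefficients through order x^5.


Ansatz: y(x) = sum_{n>=0} a_n x^n, so y'(x) = sum_{n>=1} n a_n x^(n-1) and y''(x) = sum_{n>=2} n(n-1) a_n x^(n-2).
Substitute into P(x) y'' + Q(x) y' + R(x) y = 0 with P(x) = 1, Q(x) = 2x + 1, R(x) = 2x - 2, and match powers of x.
Initial conditions: a_0 = 3, a_1 = 0.
Setting the coefficient of each power of x to zero and solving order by order (substituting the coefficients already found):
  x^0: 2 a_2 + a_1 - 2 a_0 = 0  ->  2 a_2 = -a_1 + 2 a_0 = 6  ->  a_2 = 3
  x^1: 6 a_3 + 2 a_2 + 2 a_0 = 0  ->  6 a_3 = -2 a_2 - 2 a_0 = -12  ->  a_3 = -2
  x^2: 12 a_4 + 3 a_3 + 2 a_2 + 2 a_1 = 0  ->  12 a_4 = -3 a_3 - 2 a_2 - 2 a_1 = 0  ->  a_4 = 0
  x^3: 20 a_5 + 4 a_4 + 4 a_3 + 2 a_2 = 0  ->  20 a_5 = -4 a_4 - 4 a_3 - 2 a_2 = 2  ->  a_5 = 1/10
Truncated series: y(x) = 3 + 3 x^2 - 2 x^3 + (1/10) x^5 + O(x^6).

a_0 = 3; a_1 = 0; a_2 = 3; a_3 = -2; a_4 = 0; a_5 = 1/10


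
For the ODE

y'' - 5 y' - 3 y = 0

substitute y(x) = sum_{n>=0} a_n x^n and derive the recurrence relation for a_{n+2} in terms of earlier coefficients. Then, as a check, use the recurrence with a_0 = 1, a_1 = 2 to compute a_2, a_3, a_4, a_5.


Substitute y = sum_n a_n x^n.
y''(x) has coefficient (n+2)(n+1) a_{n+2} at x^n;
-5 y'(x) has coefficient -5 (n+1) a_{n+1} at x^n;
-3 y(x) has coefficient -3 a_n at x^n.
Matching x^n: (n+2)(n+1) a_{n+2} - 5 (n+1) a_{n+1} - 3 a_n = 0.
Thus a_{n+2} = [5 (n+1) a_{n+1} + 3 a_n] / ((n+1)(n+2)).

Check with a_0 = 1, a_1 = 2 (apply the recurrence for n = 0, 1, 2, 3): a_0 = 1, a_1 = 2, a_2 = 13/2, a_3 = 71/6, a_4 = 197/12, a_5 = 2183/120.

a_(n+2) = [5 (n+1) a_(n+1) + 3 a_n] / ((n+1)(n+2)); check: a_0 = 1, a_1 = 2, a_2 = 13/2, a_3 = 71/6, a_4 = 197/12, a_5 = 2183/120


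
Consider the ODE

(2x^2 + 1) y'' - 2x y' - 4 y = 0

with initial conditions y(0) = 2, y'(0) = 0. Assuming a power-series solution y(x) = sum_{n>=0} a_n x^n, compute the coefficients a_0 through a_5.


Ansatz: y(x) = sum_{n>=0} a_n x^n, so y'(x) = sum_{n>=1} n a_n x^(n-1) and y''(x) = sum_{n>=2} n(n-1) a_n x^(n-2).
Substitute into P(x) y'' + Q(x) y' + R(x) y = 0 with P(x) = 2x^2 + 1, Q(x) = -2x, R(x) = -4, and match powers of x.
Initial conditions: a_0 = 2, a_1 = 0.
Setting the coefficient of each power of x to zero and solving order by order (substituting the coefficients already found):
  x^0: 2 a_2 - 4 a_0 = 0  ->  2 a_2 = 4 a_0 = 8  ->  a_2 = 4
  x^1: 6 a_3 - 6 a_1 = 0  ->  6 a_3 = 6 a_1 = 0  ->  a_3 = 0
  x^2: 12 a_4 - 4 a_2 = 0  ->  12 a_4 = 4 a_2 = 16  ->  a_4 = 4/3
  x^3: 20 a_5 + 2 a_3 = 0  ->  20 a_5 = -2 a_3 = 0  ->  a_5 = 0
Truncated series: y(x) = 2 + 4 x^2 + (4/3) x^4 + O(x^6).

a_0 = 2; a_1 = 0; a_2 = 4; a_3 = 0; a_4 = 4/3; a_5 = 0


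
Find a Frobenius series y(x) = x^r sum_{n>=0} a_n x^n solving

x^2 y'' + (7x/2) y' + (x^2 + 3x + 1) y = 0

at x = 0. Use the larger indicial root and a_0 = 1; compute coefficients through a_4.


Write in Frobenius form y'' + (p(x)/x) y' + (q(x)/x^2) y = 0:
  p(x) = 7/2,  q(x) = x^2 + 3x + 1.
Indicial equation: r(r-1) + (7/2) r + (1) = 0 -> roots r_1 = -1/2, r_2 = -2.
Take r = r_1 = -1/2. Let y(x) = x^r sum_{n>=0} a_n x^n with a_0 = 1.
Substitute y = x^r sum a_n x^n and match x^{r+n}. The recurrence is
  D(n) a_n + 3 a_{n-1} + 1 a_{n-2} = 0,  where D(n) = (r+n)(r+n-1) + (7/2)(r+n) + (1).
  a_n = [-3 a_{n-1} - 1 a_{n-2}] / D(n).
Since the indicial polynomial factors as (r - r_1)(r - r_2), D(n) = (r_1 + n - r_1)(r_1 + n - r_2) = n(n + 3/2).
Evaluating step by step (a_0 = 1):
  n = 1: D(1) = 1(1 + 3/2) = 5/2; numerator = -3(1) = -3; a_1 = (-3)/(5/2) = -6/5
  n = 2: D(2) = 2(2 + 3/2) = 7; numerator = -3(-6/5) - 1(1) = 13/5; a_2 = (13/5)/(7) = 13/35
  n = 3: D(3) = 3(3 + 3/2) = 27/2; numerator = -3(13/35) - 1(-6/5) = 3/35; a_3 = (3/35)/(27/2) = 2/315
  n = 4: D(4) = 4(4 + 3/2) = 22; numerator = -3(2/315) - 1(13/35) = -41/105; a_4 = (-41/105)/(22) = -41/2310

r = -1/2; a_0 = 1; a_1 = -6/5; a_2 = 13/35; a_3 = 2/315; a_4 = -41/2310


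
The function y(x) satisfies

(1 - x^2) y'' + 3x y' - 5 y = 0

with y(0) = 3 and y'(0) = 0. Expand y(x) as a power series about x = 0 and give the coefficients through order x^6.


Ansatz: y(x) = sum_{n>=0} a_n x^n, so y'(x) = sum_{n>=1} n a_n x^(n-1) and y''(x) = sum_{n>=2} n(n-1) a_n x^(n-2).
Substitute into P(x) y'' + Q(x) y' + R(x) y = 0 with P(x) = 1 - x^2, Q(x) = 3x, R(x) = -5, and match powers of x.
Initial conditions: a_0 = 3, a_1 = 0.
Setting the coefficient of each power of x to zero and solving order by order (substituting the coefficients already found):
  x^0: 2 a_2 - 5 a_0 = 0  ->  2 a_2 = 5 a_0 = 15  ->  a_2 = 15/2
  x^1: 6 a_3 - 2 a_1 = 0  ->  6 a_3 = 2 a_1 = 0  ->  a_3 = 0
  x^2: 12 a_4 - a_2 = 0  ->  12 a_4 = a_2 = 15/2  ->  a_4 = 5/8
  x^3: 20 a_5 - 2 a_3 = 0  ->  20 a_5 = 2 a_3 = 0  ->  a_5 = 0
  x^4: 30 a_6 - 5 a_4 = 0  ->  30 a_6 = 5 a_4 = 25/8  ->  a_6 = 5/48
Truncated series: y(x) = 3 + (15/2) x^2 + (5/8) x^4 + (5/48) x^6 + O(x^7).

a_0 = 3; a_1 = 0; a_2 = 15/2; a_3 = 0; a_4 = 5/8; a_5 = 0; a_6 = 5/48


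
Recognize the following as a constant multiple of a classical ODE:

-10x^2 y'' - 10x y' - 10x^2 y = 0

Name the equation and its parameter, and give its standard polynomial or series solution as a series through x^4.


All three coefficients share the factor -10; dividing through by -10 gives  x^2 y'' + x y' + x^2 y = 0.
This matches the Bessel equation x^2 y'' + x y' + (x^2 - nu^2) y = 0 with nu^2 = 0, so nu = 0; the solution bounded at x = 0 is J_0(x).
Frobenius at x = 0: indicial roots ±nu; for r = nu the recurrence k(k + 2nu) c_k = -c_{k-2} gives the standard series J_nu(x) = sum_{k>=0} (-1)^k / (k! (k+nu)!) (x/2)^(2k+nu). Evaluate the first 3 terms:
  k = 0: (-1)^0 / (0! * 0! * 2^0) x^0 = 1/(1*1*1) x^0 = (1) x^0
  k = 1: (-1)^1 / (1! * 1! * 2^2) x^2 = -1/(1*1*4) x^2 = (-1/4) x^2
  k = 2: (-1)^2 / (2! * 2! * 2^4) x^4 = 1/(2*2*16) x^4 = (1/64) x^4
Hence J_0(x) = x^4/64 - x^2/4 + 1 + ....

J_0(x); series = x^4/64 - x^2/4 + 1


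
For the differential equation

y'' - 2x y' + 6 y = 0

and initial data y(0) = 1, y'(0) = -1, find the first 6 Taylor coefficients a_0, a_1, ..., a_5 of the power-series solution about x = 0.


Ansatz: y(x) = sum_{n>=0} a_n x^n, so y'(x) = sum_{n>=1} n a_n x^(n-1) and y''(x) = sum_{n>=2} n(n-1) a_n x^(n-2).
Substitute into P(x) y'' + Q(x) y' + R(x) y = 0 with P(x) = 1, Q(x) = -2x, R(x) = 6, and match powers of x.
Initial conditions: a_0 = 1, a_1 = -1.
Setting the coefficient of each power of x to zero and solving order by order (substituting the coefficients already found):
  x^0: 2 a_2 + 6 a_0 = 0  ->  2 a_2 = -6 a_0 = -6  ->  a_2 = -3
  x^1: 6 a_3 + 4 a_1 = 0  ->  6 a_3 = -4 a_1 = 4  ->  a_3 = 2/3
  x^2: 12 a_4 + 2 a_2 = 0  ->  12 a_4 = -2 a_2 = 6  ->  a_4 = 1/2
  x^3: 20 a_5 = 0  ->  a_5 = 0
Truncated series: y(x) = 1 - x - 3 x^2 + (2/3) x^3 + (1/2) x^4 + O(x^6).

a_0 = 1; a_1 = -1; a_2 = -3; a_3 = 2/3; a_4 = 1/2; a_5 = 0


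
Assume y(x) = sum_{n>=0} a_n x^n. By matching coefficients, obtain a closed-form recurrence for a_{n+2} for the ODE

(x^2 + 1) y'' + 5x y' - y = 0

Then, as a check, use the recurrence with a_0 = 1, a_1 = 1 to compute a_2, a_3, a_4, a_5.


Substitute y = sum_n a_n x^n.
(1 + 1 x^2) y'' contributes (n+2)(n+1) a_{n+2} + n(n-1) a_n at x^n.
5 x y'(x) contributes 5 n a_n at x^n.
-y(x) contributes -1 a_n at x^n.
Matching x^n: (n+2)(n+1) a_{n+2} + (n(n-1) + 5 n - 1) a_n = 0.
Thus a_{n+2} = (-n(n-1) - 5 n + 1) / ((n+1)(n+2)) * a_n.

Check with a_0 = 1, a_1 = 1 (apply the recurrence for n = 0, 1, 2, 3): a_0 = 1, a_1 = 1, a_2 = 1/2, a_3 = -2/3, a_4 = -11/24, a_5 = 2/3.

a_(n+2) = (-n(n-1) - 5 n + 1) / ((n+1)(n+2)) * a_n; check: a_0 = 1, a_1 = 1, a_2 = 1/2, a_3 = -2/3, a_4 = -11/24, a_5 = 2/3


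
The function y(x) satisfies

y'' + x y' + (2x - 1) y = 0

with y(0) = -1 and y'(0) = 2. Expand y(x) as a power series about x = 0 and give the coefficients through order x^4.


Ansatz: y(x) = sum_{n>=0} a_n x^n, so y'(x) = sum_{n>=1} n a_n x^(n-1) and y''(x) = sum_{n>=2} n(n-1) a_n x^(n-2).
Substitute into P(x) y'' + Q(x) y' + R(x) y = 0 with P(x) = 1, Q(x) = x, R(x) = 2x - 1, and match powers of x.
Initial conditions: a_0 = -1, a_1 = 2.
Setting the coefficient of each power of x to zero and solving order by order (substituting the coefficients already found):
  x^0: 2 a_2 - a_0 = 0  ->  2 a_2 = a_0 = -1  ->  a_2 = -1/2
  x^1: 6 a_3 + 2 a_0 = 0  ->  6 a_3 = -2 a_0 = 2  ->  a_3 = 1/3
  x^2: 12 a_4 + a_2 + 2 a_1 = 0  ->  12 a_4 = -a_2 - 2 a_1 = -7/2  ->  a_4 = -7/24
Truncated series: y(x) = -1 + 2 x - (1/2) x^2 + (1/3) x^3 - (7/24) x^4 + O(x^5).

a_0 = -1; a_1 = 2; a_2 = -1/2; a_3 = 1/3; a_4 = -7/24


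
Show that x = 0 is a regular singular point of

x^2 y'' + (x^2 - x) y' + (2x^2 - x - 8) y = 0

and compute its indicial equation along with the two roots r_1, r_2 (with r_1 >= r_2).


Divide by x^2 to reach normal form y'' + P_1(x) y' + P_2(x) y = 0 with P_1(x) = 1 - 1/x and P_2(x) = 2 - 1/x - 8/x^2.
x = 0 is a singular point because the y'-coefficient 1 - 1/x has a pole at x = 0 and the y-coefficient 2 - 1/x - 8/x^2 has a pole at x = 0.
It is a regular singular point because x P_1(x) = p(x) = x - 1 and x^2 P_2(x) = q(x) = 2x^2 - x - 8 are polynomials, hence analytic at x = 0.
p(0) = -1,  q(0) = -8.
Indicial equation: r(r-1) + p(0) r + q(0) = 0, i.e. r^2 + (p(0) - 1) r + q(0) = 0, i.e. r^2 - 2 r - 8 = 0.
Discriminant: (-2)^2 - 4(-8) = 36, so r = (2 ± 6)/2.
Solving: r_1 = 4, r_2 = -2.

indicial: r^2 - 2 r - 8 = 0; roots r_1 = 4, r_2 = -2


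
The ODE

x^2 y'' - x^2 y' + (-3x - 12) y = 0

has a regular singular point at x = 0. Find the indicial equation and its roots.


Divide by x^2 to reach normal form y'' + P_1(x) y' + P_2(x) y = 0 with P_1(x) = -1 and P_2(x) = -3/x - 12/x^2.
x = 0 is a singular point because the y-coefficient -3/x - 12/x^2 has a pole at x = 0.
It is a regular singular point because x P_1(x) = p(x) = -x and x^2 P_2(x) = q(x) = -3x - 12 are polynomials, hence analytic at x = 0.
p(0) = 0,  q(0) = -12.
Indicial equation: r(r-1) + p(0) r + q(0) = 0, i.e. r^2 + (p(0) - 1) r + q(0) = 0, i.e. r^2 - 1 r - 12 = 0.
Discriminant: (-1)^2 - 4(-12) = 49, so r = (1 ± 7)/2.
Solving: r_1 = 4, r_2 = -3.

indicial: r^2 - 1 r - 12 = 0; roots r_1 = 4, r_2 = -3


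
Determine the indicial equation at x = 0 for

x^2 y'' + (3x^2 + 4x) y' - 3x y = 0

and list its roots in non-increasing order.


Divide by x^2 to reach normal form y'' + P_1(x) y' + P_2(x) y = 0 with P_1(x) = 3 + 4/x and P_2(x) = -3/x.
x = 0 is a singular point because the y'-coefficient 3 + 4/x has a pole at x = 0 and the y-coefficient -3/x has a pole at x = 0.
It is a regular singular point because x P_1(x) = p(x) = 3x + 4 and x^2 P_2(x) = q(x) = -3x are polynomials, hence analytic at x = 0.
p(0) = 4,  q(0) = 0.
Indicial equation: r(r-1) + p(0) r + q(0) = 0, i.e. r^2 + (p(0) - 1) r + q(0) = 0, i.e. r^2 + 3 r = 0.
Discriminant: (3)^2 - 4(0) = 9, so r = (-3 ± 3)/2.
Solving: r_1 = 0, r_2 = -3.

indicial: r^2 + 3 r = 0; roots r_1 = 0, r_2 = -3


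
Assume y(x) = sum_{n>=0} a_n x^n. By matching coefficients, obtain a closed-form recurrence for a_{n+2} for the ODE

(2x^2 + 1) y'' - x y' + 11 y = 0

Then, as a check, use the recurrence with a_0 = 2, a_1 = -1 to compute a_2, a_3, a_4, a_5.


Substitute y = sum_n a_n x^n.
(1 + 2 x^2) y'' contributes (n+2)(n+1) a_{n+2} + 2 n(n-1) a_n at x^n.
-x y'(x) contributes -n a_n at x^n.
11 y(x) contributes 11 a_n at x^n.
Matching x^n: (n+2)(n+1) a_{n+2} + (2 n(n-1) - n + 11) a_n = 0.
Thus a_{n+2} = (-2 n(n-1) + n - 11) / ((n+1)(n+2)) * a_n.

Check with a_0 = 2, a_1 = -1 (apply the recurrence for n = 0, 1, 2, 3): a_0 = 2, a_1 = -1, a_2 = -11, a_3 = 5/3, a_4 = 143/12, a_5 = -5/3.

a_(n+2) = (-2 n(n-1) + n - 11) / ((n+1)(n+2)) * a_n; check: a_0 = 2, a_1 = -1, a_2 = -11, a_3 = 5/3, a_4 = 143/12, a_5 = -5/3


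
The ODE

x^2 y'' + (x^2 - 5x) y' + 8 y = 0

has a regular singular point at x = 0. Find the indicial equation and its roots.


Divide by x^2 to reach normal form y'' + P_1(x) y' + P_2(x) y = 0 with P_1(x) = 1 - 5/x and P_2(x) = 8/x^2.
x = 0 is a singular point because the y'-coefficient 1 - 5/x has a pole at x = 0 and the y-coefficient 8/x^2 has a pole at x = 0.
It is a regular singular point because x P_1(x) = p(x) = x - 5 and x^2 P_2(x) = q(x) = 8 are polynomials, hence analytic at x = 0.
p(0) = -5,  q(0) = 8.
Indicial equation: r(r-1) + p(0) r + q(0) = 0, i.e. r^2 + (p(0) - 1) r + q(0) = 0, i.e. r^2 - 6 r + 8 = 0.
Discriminant: (-6)^2 - 4(8) = 4, so r = (6 ± 2)/2.
Solving: r_1 = 4, r_2 = 2.

indicial: r^2 - 6 r + 8 = 0; roots r_1 = 4, r_2 = 2


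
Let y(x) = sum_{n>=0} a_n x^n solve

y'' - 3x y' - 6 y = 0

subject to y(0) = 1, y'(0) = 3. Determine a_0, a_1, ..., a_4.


Ansatz: y(x) = sum_{n>=0} a_n x^n, so y'(x) = sum_{n>=1} n a_n x^(n-1) and y''(x) = sum_{n>=2} n(n-1) a_n x^(n-2).
Substitute into P(x) y'' + Q(x) y' + R(x) y = 0 with P(x) = 1, Q(x) = -3x, R(x) = -6, and match powers of x.
Initial conditions: a_0 = 1, a_1 = 3.
Setting the coefficient of each power of x to zero and solving order by order (substituting the coefficients already found):
  x^0: 2 a_2 - 6 a_0 = 0  ->  2 a_2 = 6 a_0 = 6  ->  a_2 = 3
  x^1: 6 a_3 - 9 a_1 = 0  ->  6 a_3 = 9 a_1 = 27  ->  a_3 = 9/2
  x^2: 12 a_4 - 12 a_2 = 0  ->  12 a_4 = 12 a_2 = 36  ->  a_4 = 3
Truncated series: y(x) = 1 + 3 x + 3 x^2 + (9/2) x^3 + 3 x^4 + O(x^5).

a_0 = 1; a_1 = 3; a_2 = 3; a_3 = 9/2; a_4 = 3


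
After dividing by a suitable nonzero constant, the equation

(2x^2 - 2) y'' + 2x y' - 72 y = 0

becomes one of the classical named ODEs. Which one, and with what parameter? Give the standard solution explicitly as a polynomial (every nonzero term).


All three coefficients share the factor -2; dividing through by -2 gives  (1 - x^2) y'' - x y' + 36 y = 0.
This matches the Chebyshev equation (1 - x^2) y'' - x y' + n^2 y = 0 (note the -x y' term, not -2x y') with n^2 = 36, so n = 6; the polynomial solution is T_6(x).
With y = sum_k a_k x^k, matching x^k gives (k+2)(k+1) a_{k+2} = (k^2 - n^2) a_k = (k - 6)(k + 6) a_k. The right side vanishes at k = 6, so the series with the parity of 6 terminates at degree 6.
Standard normalization: leading coefficient of T_n is 2^(n-1), so a_6 = 2^5 = 32. Work downward with a_k = (k+1)(k+2) a_{k+2} / ((k - 6)(k + 6)):
  a_4 = (5)(6)(32) / ((4 - 6)(4 + 6)) = 960/(-20) = -48
  a_2 = (3)(4)(-48) / ((2 - 6)(2 + 6)) = -576/(-32) = 18
  a_0 = (1)(2)(18) / ((0 - 6)(0 + 6)) = 36/(-36) = -1
Hence T_6(x) = 32 x^6 - 48 x^4 + 18 x^2 - 1.

T_6(x); series = 32 x^6 - 48 x^4 + 18 x^2 - 1


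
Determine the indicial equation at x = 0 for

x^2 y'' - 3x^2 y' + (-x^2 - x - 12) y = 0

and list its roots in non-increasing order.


Divide by x^2 to reach normal form y'' + P_1(x) y' + P_2(x) y = 0 with P_1(x) = -3 and P_2(x) = -1 - 1/x - 12/x^2.
x = 0 is a singular point because the y-coefficient -1 - 1/x - 12/x^2 has a pole at x = 0.
It is a regular singular point because x P_1(x) = p(x) = -3x and x^2 P_2(x) = q(x) = -x^2 - x - 12 are polynomials, hence analytic at x = 0.
p(0) = 0,  q(0) = -12.
Indicial equation: r(r-1) + p(0) r + q(0) = 0, i.e. r^2 + (p(0) - 1) r + q(0) = 0, i.e. r^2 - 1 r - 12 = 0.
Discriminant: (-1)^2 - 4(-12) = 49, so r = (1 ± 7)/2.
Solving: r_1 = 4, r_2 = -3.

indicial: r^2 - 1 r - 12 = 0; roots r_1 = 4, r_2 = -3


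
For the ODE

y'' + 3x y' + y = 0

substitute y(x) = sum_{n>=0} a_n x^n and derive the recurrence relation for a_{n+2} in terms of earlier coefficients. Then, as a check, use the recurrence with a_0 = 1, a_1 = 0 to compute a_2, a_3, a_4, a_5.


Substitute y = sum_n a_n x^n.
y''(x) has coefficient (n+2)(n+1) a_{n+2} at x^n;
3 x y'(x) has coefficient 3 n a_n at x^n (shift);
y(x) has coefficient 1 a_n at x^n.
Matching x^n: (n+2)(n+1) a_{n+2} + (3n + 1) a_n = 0.
Thus a_{n+2} = (-3n - 1) / ((n+1)(n+2)) * a_n.

Check with a_0 = 1, a_1 = 0 (apply the recurrence for n = 0, 1, 2, 3): a_0 = 1, a_1 = 0, a_2 = -1/2, a_3 = 0, a_4 = 7/24, a_5 = 0.

a_(n+2) = (-3n - 1) / ((n+1)(n+2)) * a_n; check: a_0 = 1, a_1 = 0, a_2 = -1/2, a_3 = 0, a_4 = 7/24, a_5 = 0


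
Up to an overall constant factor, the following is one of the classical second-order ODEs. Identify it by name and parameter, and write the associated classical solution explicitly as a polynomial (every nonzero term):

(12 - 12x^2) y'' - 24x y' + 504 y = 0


All three coefficients share the factor 12; dividing through by 12 gives  (1 - x^2) y'' - 2x y' + 42 y = 0.
This matches the Legendre equation (1 - x^2) y'' - 2x y' + n(n+1) y = 0 (note the -2x y' term) with n(n+1) = 42, so n = 6; the polynomial solution is P_6(x).
With y = sum_k a_k x^k, matching x^k gives (k+2)(k+1) a_{k+2} = [k(k+1) - n(n+1)] a_k = (k - 6)(k + 7) a_k. The right side vanishes at k = 6, so the series with the parity of 6 terminates at degree 6.
Standard normalization (P_n(1) = 1): leading coefficient (2n)!/(2^n (n!)^2) = 479001600/(64*518400) = 231/16, so a_6 = 231/16. Work downward with a_k = (k+1)(k+2) a_{k+2} / ((k - 6)(k + 7)):
  a_4 = (5)(6)(231/16) / ((4 - 6)(4 + 7)) = (3465/8)/(-22) = -315/16
  a_2 = (3)(4)(-315/16) / ((2 - 6)(2 + 7)) = (-945/4)/(-36) = 105/16
  a_0 = (1)(2)(105/16) / ((0 - 6)(0 + 7)) = (105/8)/(-42) = -5/16
Hence P_6(x) = 231 x^6/16 - 315 x^4/16 + 105 x^2/16 - 5/16.

P_6(x); series = 231 x^6/16 - 315 x^4/16 + 105 x^2/16 - 5/16


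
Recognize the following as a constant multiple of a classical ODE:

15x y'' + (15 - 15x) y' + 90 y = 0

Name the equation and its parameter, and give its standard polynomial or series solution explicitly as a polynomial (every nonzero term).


All three coefficients share the factor 15; dividing through by 15 gives  x y'' + (1 - x) y' + 6 y = 0.
This matches the Laguerre equation x y'' + (1 - x) y' + n y = 0 with n = 6; the polynomial solution is L_6(x).
With y = sum_k a_k x^k, matching x^k gives (k+1)k a_{k+1} + (k+1) a_{k+1} - k a_k + n a_k = 0, i.e. (k+1)^2 a_{k+1} = (k - n) a_k = (k - 6) a_k. The right side vanishes at k = 6, so the series terminates at degree 6.
Standard normalization L_n(0) = 1 gives a_0 = 1. Work upward with a_{k+1} = (k - 6) a_k / (k+1)^2:
  a_1 = (0 - 6)(1) / 1^2 = -6/1 = -6
  a_2 = (1 - 6)(-6) / 2^2 = 30/4 = 15/2
  a_3 = (2 - 6)(15/2) / 3^2 = -30/9 = -10/3
  a_4 = (3 - 6)(-10/3) / 4^2 = 10/16 = 5/8
  a_5 = (4 - 6)(5/8) / 5^2 = (-5/4)/25 = -1/20
  a_6 = (5 - 6)(-1/20) / 6^2 = (1/20)/36 = 1/720
Hence L_6(x) = x^6/720 - x^5/20 + 5 x^4/8 - 10 x^3/3 + 15 x^2/2 - 6 x + 1.

L_6(x); series = x^6/720 - x^5/20 + 5 x^4/8 - 10 x^3/3 + 15 x^2/2 - 6 x + 1


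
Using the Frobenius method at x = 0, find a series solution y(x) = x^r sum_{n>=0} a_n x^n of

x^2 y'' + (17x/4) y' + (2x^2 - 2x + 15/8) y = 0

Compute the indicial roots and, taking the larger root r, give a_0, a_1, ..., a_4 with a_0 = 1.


Write in Frobenius form y'' + (p(x)/x) y' + (q(x)/x^2) y = 0:
  p(x) = 17/4,  q(x) = 2x^2 - 2x + 15/8.
Indicial equation: r(r-1) + (17/4) r + (15/8) = 0 -> roots r_1 = -3/4, r_2 = -5/2.
Take r = r_1 = -3/4. Let y(x) = x^r sum_{n>=0} a_n x^n with a_0 = 1.
Substitute y = x^r sum a_n x^n and match x^{r+n}. The recurrence is
  D(n) a_n - 2 a_{n-1} + 2 a_{n-2} = 0,  where D(n) = (r+n)(r+n-1) + (17/4)(r+n) + (15/8).
  a_n = [2 a_{n-1} - 2 a_{n-2}] / D(n).
Since the indicial polynomial factors as (r - r_1)(r - r_2), D(n) = (r_1 + n - r_1)(r_1 + n - r_2) = n(n + 7/4).
Evaluating step by step (a_0 = 1):
  n = 1: D(1) = 1(1 + 7/4) = 11/4; numerator = 2(1) = 2; a_1 = (2)/(11/4) = 8/11
  n = 2: D(2) = 2(2 + 7/4) = 15/2; numerator = 2(8/11) - 2(1) = -6/11; a_2 = (-6/11)/(15/2) = -4/55
  n = 3: D(3) = 3(3 + 7/4) = 57/4; numerator = 2(-4/55) - 2(8/11) = -8/5; a_3 = (-8/5)/(57/4) = -32/285
  n = 4: D(4) = 4(4 + 7/4) = 23; numerator = 2(-32/285) - 2(-4/55) = -248/3135; a_4 = (-248/3135)/(23) = -248/72105

r = -3/4; a_0 = 1; a_1 = 8/11; a_2 = -4/55; a_3 = -32/285; a_4 = -248/72105


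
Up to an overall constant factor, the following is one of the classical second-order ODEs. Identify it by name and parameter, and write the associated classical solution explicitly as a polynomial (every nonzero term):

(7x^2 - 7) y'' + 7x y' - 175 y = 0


All three coefficients share the factor -7; dividing through by -7 gives  (1 - x^2) y'' - x y' + 25 y = 0.
This matches the Chebyshev equation (1 - x^2) y'' - x y' + n^2 y = 0 (note the -x y' term, not -2x y') with n^2 = 25, so n = 5; the polynomial solution is T_5(x).
With y = sum_k a_k x^k, matching x^k gives (k+2)(k+1) a_{k+2} = (k^2 - n^2) a_k = (k - 5)(k + 5) a_k. The right side vanishes at k = 5, so the series with the parity of 5 terminates at degree 5.
Standard normalization: leading coefficient of T_n is 2^(n-1), so a_5 = 2^4 = 16. Work downward with a_k = (k+1)(k+2) a_{k+2} / ((k - 5)(k + 5)):
  a_3 = (4)(5)(16) / ((3 - 5)(3 + 5)) = 320/(-16) = -20
  a_1 = (2)(3)(-20) / ((1 - 5)(1 + 5)) = -120/(-24) = 5
Hence T_5(x) = 16 x^5 - 20 x^3 + 5 x.

T_5(x); series = 16 x^5 - 20 x^3 + 5 x


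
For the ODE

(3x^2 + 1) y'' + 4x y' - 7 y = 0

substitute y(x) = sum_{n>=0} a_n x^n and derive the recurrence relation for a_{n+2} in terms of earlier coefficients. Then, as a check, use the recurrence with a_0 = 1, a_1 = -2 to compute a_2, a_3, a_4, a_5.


Substitute y = sum_n a_n x^n.
(1 + 3 x^2) y'' contributes (n+2)(n+1) a_{n+2} + 3 n(n-1) a_n at x^n.
4 x y'(x) contributes 4 n a_n at x^n.
-7 y(x) contributes -7 a_n at x^n.
Matching x^n: (n+2)(n+1) a_{n+2} + (3 n(n-1) + 4 n - 7) a_n = 0.
Thus a_{n+2} = (-3 n(n-1) - 4 n + 7) / ((n+1)(n+2)) * a_n.

Check with a_0 = 1, a_1 = -2 (apply the recurrence for n = 0, 1, 2, 3): a_0 = 1, a_1 = -2, a_2 = 7/2, a_3 = -1, a_4 = -49/24, a_5 = 23/20.

a_(n+2) = (-3 n(n-1) - 4 n + 7) / ((n+1)(n+2)) * a_n; check: a_0 = 1, a_1 = -2, a_2 = 7/2, a_3 = -1, a_4 = -49/24, a_5 = 23/20


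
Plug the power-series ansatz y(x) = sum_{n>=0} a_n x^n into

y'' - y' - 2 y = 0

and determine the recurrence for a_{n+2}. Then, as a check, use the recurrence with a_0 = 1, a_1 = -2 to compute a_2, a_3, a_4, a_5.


Substitute y = sum_n a_n x^n.
y''(x) has coefficient (n+2)(n+1) a_{n+2} at x^n;
-y'(x) has coefficient -(n+1) a_{n+1} at x^n;
-2 y(x) has coefficient -2 a_n at x^n.
Matching x^n: (n+2)(n+1) a_{n+2} - (n+1) a_{n+1} - 2 a_n = 0.
Thus a_{n+2} = [(n+1) a_{n+1} + 2 a_n] / ((n+1)(n+2)).

Check with a_0 = 1, a_1 = -2 (apply the recurrence for n = 0, 1, 2, 3): a_0 = 1, a_1 = -2, a_2 = 0, a_3 = -2/3, a_4 = -1/6, a_5 = -1/10.

a_(n+2) = [(n+1) a_(n+1) + 2 a_n] / ((n+1)(n+2)); check: a_0 = 1, a_1 = -2, a_2 = 0, a_3 = -2/3, a_4 = -1/6, a_5 = -1/10


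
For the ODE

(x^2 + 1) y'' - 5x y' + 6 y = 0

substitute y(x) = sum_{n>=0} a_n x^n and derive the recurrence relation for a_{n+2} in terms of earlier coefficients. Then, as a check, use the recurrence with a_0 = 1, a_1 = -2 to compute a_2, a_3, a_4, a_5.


Substitute y = sum_n a_n x^n.
(1 + 1 x^2) y'' contributes (n+2)(n+1) a_{n+2} + n(n-1) a_n at x^n.
-5 x y'(x) contributes -5 n a_n at x^n.
6 y(x) contributes 6 a_n at x^n.
Matching x^n: (n+2)(n+1) a_{n+2} + (n(n-1) - 5 n + 6) a_n = 0.
Thus a_{n+2} = (-n(n-1) + 5 n - 6) / ((n+1)(n+2)) * a_n.

Check with a_0 = 1, a_1 = -2 (apply the recurrence for n = 0, 1, 2, 3): a_0 = 1, a_1 = -2, a_2 = -3, a_3 = 1/3, a_4 = -1/2, a_5 = 1/20.

a_(n+2) = (-n(n-1) + 5 n - 6) / ((n+1)(n+2)) * a_n; check: a_0 = 1, a_1 = -2, a_2 = -3, a_3 = 1/3, a_4 = -1/2, a_5 = 1/20


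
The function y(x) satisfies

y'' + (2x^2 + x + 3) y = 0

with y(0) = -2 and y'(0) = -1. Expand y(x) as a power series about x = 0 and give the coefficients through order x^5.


Ansatz: y(x) = sum_{n>=0} a_n x^n, so y'(x) = sum_{n>=1} n a_n x^(n-1) and y''(x) = sum_{n>=2} n(n-1) a_n x^(n-2).
Substitute into P(x) y'' + Q(x) y' + R(x) y = 0 with P(x) = 1, Q(x) = 0, R(x) = 2x^2 + x + 3, and match powers of x.
Initial conditions: a_0 = -2, a_1 = -1.
Setting the coefficient of each power of x to zero and solving order by order (substituting the coefficients already found):
  x^0: 2 a_2 + 3 a_0 = 0  ->  2 a_2 = -3 a_0 = 6  ->  a_2 = 3
  x^1: 6 a_3 + 3 a_1 + a_0 = 0  ->  6 a_3 = -3 a_1 - a_0 = 5  ->  a_3 = 5/6
  x^2: 12 a_4 + 3 a_2 + a_1 + 2 a_0 = 0  ->  12 a_4 = -3 a_2 - a_1 - 2 a_0 = -4  ->  a_4 = -1/3
  x^3: 20 a_5 + 3 a_3 + a_2 + 2 a_1 = 0  ->  20 a_5 = -3 a_3 - a_2 - 2 a_1 = -7/2  ->  a_5 = -7/40
Truncated series: y(x) = -2 - x + 3 x^2 + (5/6) x^3 - (1/3) x^4 - (7/40) x^5 + O(x^6).

a_0 = -2; a_1 = -1; a_2 = 3; a_3 = 5/6; a_4 = -1/3; a_5 = -7/40


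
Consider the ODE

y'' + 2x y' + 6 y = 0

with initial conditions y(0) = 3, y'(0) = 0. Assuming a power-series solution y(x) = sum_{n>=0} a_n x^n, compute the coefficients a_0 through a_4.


Ansatz: y(x) = sum_{n>=0} a_n x^n, so y'(x) = sum_{n>=1} n a_n x^(n-1) and y''(x) = sum_{n>=2} n(n-1) a_n x^(n-2).
Substitute into P(x) y'' + Q(x) y' + R(x) y = 0 with P(x) = 1, Q(x) = 2x, R(x) = 6, and match powers of x.
Initial conditions: a_0 = 3, a_1 = 0.
Setting the coefficient of each power of x to zero and solving order by order (substituting the coefficients already found):
  x^0: 2 a_2 + 6 a_0 = 0  ->  2 a_2 = -6 a_0 = -18  ->  a_2 = -9
  x^1: 6 a_3 + 8 a_1 = 0  ->  6 a_3 = -8 a_1 = 0  ->  a_3 = 0
  x^2: 12 a_4 + 10 a_2 = 0  ->  12 a_4 = -10 a_2 = 90  ->  a_4 = 15/2
Truncated series: y(x) = 3 - 9 x^2 + (15/2) x^4 + O(x^5).

a_0 = 3; a_1 = 0; a_2 = -9; a_3 = 0; a_4 = 15/2


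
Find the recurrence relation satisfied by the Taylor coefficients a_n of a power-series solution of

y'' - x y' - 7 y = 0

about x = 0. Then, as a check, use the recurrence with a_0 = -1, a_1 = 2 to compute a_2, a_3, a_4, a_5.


Substitute y = sum_n a_n x^n.
y''(x) has coefficient (n+2)(n+1) a_{n+2} at x^n;
-x y'(x) has coefficient -n a_n at x^n (shift);
-7 y(x) has coefficient -7 a_n at x^n.
Matching x^n: (n+2)(n+1) a_{n+2} + (-n - 7) a_n = 0.
Thus a_{n+2} = (n + 7) / ((n+1)(n+2)) * a_n.

Check with a_0 = -1, a_1 = 2 (apply the recurrence for n = 0, 1, 2, 3): a_0 = -1, a_1 = 2, a_2 = -7/2, a_3 = 8/3, a_4 = -21/8, a_5 = 4/3.

a_(n+2) = (n + 7) / ((n+1)(n+2)) * a_n; check: a_0 = -1, a_1 = 2, a_2 = -7/2, a_3 = 8/3, a_4 = -21/8, a_5 = 4/3


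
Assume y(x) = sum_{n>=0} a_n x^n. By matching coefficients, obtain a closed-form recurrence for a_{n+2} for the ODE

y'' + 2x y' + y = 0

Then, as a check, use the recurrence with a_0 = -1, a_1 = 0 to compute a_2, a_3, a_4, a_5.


Substitute y = sum_n a_n x^n.
y''(x) has coefficient (n+2)(n+1) a_{n+2} at x^n;
2 x y'(x) has coefficient 2 n a_n at x^n (shift);
y(x) has coefficient 1 a_n at x^n.
Matching x^n: (n+2)(n+1) a_{n+2} + (2n + 1) a_n = 0.
Thus a_{n+2} = (-2n - 1) / ((n+1)(n+2)) * a_n.

Check with a_0 = -1, a_1 = 0 (apply the recurrence for n = 0, 1, 2, 3): a_0 = -1, a_1 = 0, a_2 = 1/2, a_3 = 0, a_4 = -5/24, a_5 = 0.

a_(n+2) = (-2n - 1) / ((n+1)(n+2)) * a_n; check: a_0 = -1, a_1 = 0, a_2 = 1/2, a_3 = 0, a_4 = -5/24, a_5 = 0


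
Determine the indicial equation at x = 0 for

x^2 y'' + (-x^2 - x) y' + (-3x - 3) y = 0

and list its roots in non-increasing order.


Divide by x^2 to reach normal form y'' + P_1(x) y' + P_2(x) y = 0 with P_1(x) = -1 - 1/x and P_2(x) = -3/x - 3/x^2.
x = 0 is a singular point because the y'-coefficient -1 - 1/x has a pole at x = 0 and the y-coefficient -3/x - 3/x^2 has a pole at x = 0.
It is a regular singular point because x P_1(x) = p(x) = -x - 1 and x^2 P_2(x) = q(x) = -3x - 3 are polynomials, hence analytic at x = 0.
p(0) = -1,  q(0) = -3.
Indicial equation: r(r-1) + p(0) r + q(0) = 0, i.e. r^2 + (p(0) - 1) r + q(0) = 0, i.e. r^2 - 2 r - 3 = 0.
Discriminant: (-2)^2 - 4(-3) = 16, so r = (2 ± 4)/2.
Solving: r_1 = 3, r_2 = -1.

indicial: r^2 - 2 r - 3 = 0; roots r_1 = 3, r_2 = -1


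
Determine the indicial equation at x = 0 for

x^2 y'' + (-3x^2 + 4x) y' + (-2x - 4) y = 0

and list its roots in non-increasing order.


Divide by x^2 to reach normal form y'' + P_1(x) y' + P_2(x) y = 0 with P_1(x) = -3 + 4/x and P_2(x) = -2/x - 4/x^2.
x = 0 is a singular point because the y'-coefficient -3 + 4/x has a pole at x = 0 and the y-coefficient -2/x - 4/x^2 has a pole at x = 0.
It is a regular singular point because x P_1(x) = p(x) = 4 - 3x and x^2 P_2(x) = q(x) = -2x - 4 are polynomials, hence analytic at x = 0.
p(0) = 4,  q(0) = -4.
Indicial equation: r(r-1) + p(0) r + q(0) = 0, i.e. r^2 + (p(0) - 1) r + q(0) = 0, i.e. r^2 + 3 r - 4 = 0.
Discriminant: (3)^2 - 4(-4) = 25, so r = (-3 ± 5)/2.
Solving: r_1 = 1, r_2 = -4.

indicial: r^2 + 3 r - 4 = 0; roots r_1 = 1, r_2 = -4


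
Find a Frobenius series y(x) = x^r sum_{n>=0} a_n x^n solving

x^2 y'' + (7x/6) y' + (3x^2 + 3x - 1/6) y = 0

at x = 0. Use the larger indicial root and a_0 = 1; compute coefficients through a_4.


Write in Frobenius form y'' + (p(x)/x) y' + (q(x)/x^2) y = 0:
  p(x) = 7/6,  q(x) = 3x^2 + 3x - 1/6.
Indicial equation: r(r-1) + (7/6) r + (-1/6) = 0 -> roots r_1 = 1/3, r_2 = -1/2.
Take r = r_1 = 1/3. Let y(x) = x^r sum_{n>=0} a_n x^n with a_0 = 1.
Substitute y = x^r sum a_n x^n and match x^{r+n}. The recurrence is
  D(n) a_n + 3 a_{n-1} + 3 a_{n-2} = 0,  where D(n) = (r+n)(r+n-1) + (7/6)(r+n) + (-1/6).
  a_n = [-3 a_{n-1} - 3 a_{n-2}] / D(n).
Since the indicial polynomial factors as (r - r_1)(r - r_2), D(n) = (r_1 + n - r_1)(r_1 + n - r_2) = n(n + 5/6).
Evaluating step by step (a_0 = 1):
  n = 1: D(1) = 1(1 + 5/6) = 11/6; numerator = -3(1) = -3; a_1 = (-3)/(11/6) = -18/11
  n = 2: D(2) = 2(2 + 5/6) = 17/3; numerator = -3(-18/11) - 3(1) = 21/11; a_2 = (21/11)/(17/3) = 63/187
  n = 3: D(3) = 3(3 + 5/6) = 23/2; numerator = -3(63/187) - 3(-18/11) = 729/187; a_3 = (729/187)/(23/2) = 1458/4301
  n = 4: D(4) = 4(4 + 5/6) = 58/3; numerator = -3(1458/4301) - 3(63/187) = -513/253; a_4 = (-513/253)/(58/3) = -1539/14674

r = 1/3; a_0 = 1; a_1 = -18/11; a_2 = 63/187; a_3 = 1458/4301; a_4 = -1539/14674
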